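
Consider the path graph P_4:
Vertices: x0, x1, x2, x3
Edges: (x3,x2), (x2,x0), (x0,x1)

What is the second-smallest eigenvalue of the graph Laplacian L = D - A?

The path graph P_n has Laplacian eigenvalues λ_k = 2 − 2cos(kπ/n), k = 0, 1, …, n−1. Here n = 4:
k=0: 2 − 2cos(0) = 0.0; k=1: 2 − 2cos(π/4) = 0.5858; k=2: 2 − 2cos(π/2) = 2.0; k=3: 2 − 2cos(3π/4) = 3.4142.
Laplacian eigenvalues: [0.0, 0.5858, 2.0, 3.4142]. Algebraic connectivity (smallest non-zero eigenvalue) = 0.5858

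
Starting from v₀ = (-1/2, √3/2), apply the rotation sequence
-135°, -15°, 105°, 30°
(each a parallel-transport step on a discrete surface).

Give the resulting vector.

Total rotation: (-135°) + (-15°) + 105° + 30° = -15°. Final vector: (-0.2588, 0.9659)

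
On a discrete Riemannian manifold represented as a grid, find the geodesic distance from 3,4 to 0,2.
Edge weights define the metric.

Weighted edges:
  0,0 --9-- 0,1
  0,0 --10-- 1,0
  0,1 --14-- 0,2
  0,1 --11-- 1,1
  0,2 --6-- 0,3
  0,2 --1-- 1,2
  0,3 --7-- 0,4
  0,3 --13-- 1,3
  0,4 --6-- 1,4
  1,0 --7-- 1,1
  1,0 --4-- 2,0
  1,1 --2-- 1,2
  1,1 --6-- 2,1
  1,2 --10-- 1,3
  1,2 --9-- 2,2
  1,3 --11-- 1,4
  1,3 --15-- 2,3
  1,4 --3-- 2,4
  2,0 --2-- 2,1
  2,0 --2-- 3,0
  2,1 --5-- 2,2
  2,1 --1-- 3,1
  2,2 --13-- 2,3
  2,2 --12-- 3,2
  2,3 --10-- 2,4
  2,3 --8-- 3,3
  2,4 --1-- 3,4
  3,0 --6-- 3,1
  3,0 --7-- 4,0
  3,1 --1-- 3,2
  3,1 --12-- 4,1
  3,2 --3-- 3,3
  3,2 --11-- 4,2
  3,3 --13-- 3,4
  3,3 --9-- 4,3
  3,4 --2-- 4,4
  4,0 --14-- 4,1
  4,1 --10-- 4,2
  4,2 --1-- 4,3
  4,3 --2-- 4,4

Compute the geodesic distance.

Shortest path: 3,4 → 2,4 → 1,4 → 0,4 → 0,3 → 0,2, total weight = 23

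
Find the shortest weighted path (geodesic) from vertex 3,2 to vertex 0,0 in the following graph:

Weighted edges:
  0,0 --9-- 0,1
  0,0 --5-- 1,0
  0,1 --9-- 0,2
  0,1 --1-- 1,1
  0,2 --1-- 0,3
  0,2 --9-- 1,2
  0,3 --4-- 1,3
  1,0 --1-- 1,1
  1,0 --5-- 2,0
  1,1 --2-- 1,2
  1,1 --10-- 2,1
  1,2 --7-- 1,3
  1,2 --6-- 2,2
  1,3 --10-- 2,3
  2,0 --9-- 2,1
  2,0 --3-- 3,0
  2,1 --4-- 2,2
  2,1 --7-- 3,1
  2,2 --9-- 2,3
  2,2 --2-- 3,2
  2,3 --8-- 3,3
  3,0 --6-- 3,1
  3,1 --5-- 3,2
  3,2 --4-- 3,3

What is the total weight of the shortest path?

Shortest path: 3,2 → 2,2 → 1,2 → 1,1 → 1,0 → 0,0, total weight = 16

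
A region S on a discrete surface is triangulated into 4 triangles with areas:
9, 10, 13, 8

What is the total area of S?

9 + 10 + 13 + 8 = 40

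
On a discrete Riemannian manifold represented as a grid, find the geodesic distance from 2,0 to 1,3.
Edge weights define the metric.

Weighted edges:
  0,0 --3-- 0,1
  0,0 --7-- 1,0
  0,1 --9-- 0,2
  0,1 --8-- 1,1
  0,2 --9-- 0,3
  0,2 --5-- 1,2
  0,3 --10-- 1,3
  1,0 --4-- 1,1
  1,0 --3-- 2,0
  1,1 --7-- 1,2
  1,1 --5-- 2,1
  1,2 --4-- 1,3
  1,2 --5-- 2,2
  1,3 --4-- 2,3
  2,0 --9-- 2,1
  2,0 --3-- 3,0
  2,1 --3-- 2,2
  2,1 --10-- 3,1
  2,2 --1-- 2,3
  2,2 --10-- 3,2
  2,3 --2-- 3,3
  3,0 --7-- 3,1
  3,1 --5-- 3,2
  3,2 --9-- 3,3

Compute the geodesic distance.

Shortest path: 2,0 → 2,1 → 2,2 → 2,3 → 1,3, total weight = 17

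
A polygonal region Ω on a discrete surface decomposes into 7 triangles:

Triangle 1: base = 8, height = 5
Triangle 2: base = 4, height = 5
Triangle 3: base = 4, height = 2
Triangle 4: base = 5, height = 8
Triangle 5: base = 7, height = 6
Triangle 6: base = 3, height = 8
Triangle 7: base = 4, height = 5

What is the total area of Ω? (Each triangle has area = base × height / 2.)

(1/2)×8×5 + (1/2)×4×5 + (1/2)×4×2 + (1/2)×5×8 + (1/2)×7×6 + (1/2)×3×8 + (1/2)×4×5 = 97.0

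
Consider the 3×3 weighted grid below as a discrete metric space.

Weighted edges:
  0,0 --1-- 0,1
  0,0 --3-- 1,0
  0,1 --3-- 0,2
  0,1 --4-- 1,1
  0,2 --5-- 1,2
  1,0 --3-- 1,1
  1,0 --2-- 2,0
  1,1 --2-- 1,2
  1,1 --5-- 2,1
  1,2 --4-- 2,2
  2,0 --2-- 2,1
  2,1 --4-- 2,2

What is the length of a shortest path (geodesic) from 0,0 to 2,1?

Shortest path: 0,0 → 1,0 → 2,0 → 2,1, total weight = 7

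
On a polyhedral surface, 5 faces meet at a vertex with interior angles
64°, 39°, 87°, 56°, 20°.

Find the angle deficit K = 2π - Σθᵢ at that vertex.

Sum of angles = 266°. K = 360° - 266° = 94° = 47π/90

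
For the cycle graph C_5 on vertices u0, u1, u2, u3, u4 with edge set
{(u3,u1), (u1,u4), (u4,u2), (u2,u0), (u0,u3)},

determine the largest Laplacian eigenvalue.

The cycle graph C_n has Laplacian eigenvalues λ_k = 2 − 2cos(2πk/n), k = 0, 1, …, n−1. Here n = 5:
k=0: 2 − 2cos(0) = 0.0; k=1: 2 − 2cos(2π/5) = 1.382; k=2: 2 − 2cos(4π/5) = 3.618; k=3: 2 − 2cos(6π/5) = 3.618; k=4: 2 − 2cos(8π/5) = 1.382.
Laplacian eigenvalues: [0.0, 1.382, 1.382, 3.618, 3.618]. Largest eigenvalue (spectral radius) = 3.618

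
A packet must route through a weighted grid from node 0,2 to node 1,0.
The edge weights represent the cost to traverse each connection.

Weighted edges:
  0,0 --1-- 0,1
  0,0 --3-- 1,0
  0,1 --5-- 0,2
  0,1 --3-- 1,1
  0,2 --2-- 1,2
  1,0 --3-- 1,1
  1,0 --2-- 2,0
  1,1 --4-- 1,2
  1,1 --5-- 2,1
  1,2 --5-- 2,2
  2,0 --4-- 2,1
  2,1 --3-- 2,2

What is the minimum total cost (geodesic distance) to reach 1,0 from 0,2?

Shortest path: 0,2 → 0,1 → 0,0 → 1,0, total weight = 9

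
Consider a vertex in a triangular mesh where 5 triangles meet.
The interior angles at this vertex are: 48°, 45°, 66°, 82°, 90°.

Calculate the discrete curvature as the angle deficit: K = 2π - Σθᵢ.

Sum of angles = 331°. K = 360° - 331° = 29° = 29π/180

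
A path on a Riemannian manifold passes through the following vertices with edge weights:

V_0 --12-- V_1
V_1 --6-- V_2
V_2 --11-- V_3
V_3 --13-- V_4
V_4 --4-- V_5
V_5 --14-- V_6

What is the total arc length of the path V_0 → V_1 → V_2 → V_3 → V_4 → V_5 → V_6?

Arc length = 12 + 6 + 11 + 13 + 4 + 14 = 60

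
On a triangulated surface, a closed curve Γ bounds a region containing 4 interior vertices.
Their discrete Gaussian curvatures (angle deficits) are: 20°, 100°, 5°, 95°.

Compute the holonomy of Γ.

Holonomy = total enclosed curvature = 20° + 100° + 5° + 95° = 220°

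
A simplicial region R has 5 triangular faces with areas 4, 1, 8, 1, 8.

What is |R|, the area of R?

4 + 1 + 8 + 1 + 8 = 22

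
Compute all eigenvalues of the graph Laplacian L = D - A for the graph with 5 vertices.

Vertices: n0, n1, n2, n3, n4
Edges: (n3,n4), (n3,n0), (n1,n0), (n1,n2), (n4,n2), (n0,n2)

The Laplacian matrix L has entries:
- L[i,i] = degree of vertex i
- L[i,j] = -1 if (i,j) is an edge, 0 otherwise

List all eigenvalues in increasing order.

Degrees: deg(n0) = 3, deg(n1) = 2, deg(n2) = 3, deg(n3) = 2, deg(n4) = 2.
L = D − A with rows/columns ordered (n0, n1, n2, n3, n4):
  [ 3, -1, -1, -1,  0]
  [-1,  2, -1,  0,  0]
  [-1, -1,  3,  0, -1]
  [-1,  0,  0,  2, -1]
  [ 0,  0, -1, -1,  2]
Characteristic polynomial: det(λI − L) = λ(λ² − 5λ + 5)(λ² − 7λ + 11).
Roots: λ = 0; (λ² − 5λ + 5) = 0 ⇒ λ = (5 ± √5)/2 ≈ 1.382, 3.618; (λ² − 7λ + 11) = 0 ⇒ λ = (7 ± √5)/2 ≈ 2.382, 4.618.
(Check: the roots sum (with multiplicity) to 12, matching trace L = Σdeg = 2·6 = 12.)
Laplacian eigenvalues (increasing order): [0.0, 1.382, 2.382, 3.618, 4.618]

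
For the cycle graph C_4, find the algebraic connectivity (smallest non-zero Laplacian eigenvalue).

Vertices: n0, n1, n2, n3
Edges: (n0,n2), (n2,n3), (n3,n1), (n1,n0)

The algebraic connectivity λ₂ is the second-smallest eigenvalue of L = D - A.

The cycle graph C_n has Laplacian eigenvalues λ_k = 2 − 2cos(2πk/n), k = 0, 1, …, n−1. Here n = 4:
k=0: 2 − 2cos(0) = 0.0; k=1: 2 − 2cos(π/2) = 2.0; k=2: 2 − 2cos(π) = 4.0; k=3: 2 − 2cos(3π/2) = 2.0.
Laplacian eigenvalues: [0.0, 2.0, 2.0, 4.0]. Algebraic connectivity (smallest non-zero eigenvalue) = 2.0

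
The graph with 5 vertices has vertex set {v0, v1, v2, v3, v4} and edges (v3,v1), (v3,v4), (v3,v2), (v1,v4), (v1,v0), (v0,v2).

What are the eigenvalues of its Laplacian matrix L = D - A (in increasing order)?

Degrees: deg(v0) = 2, deg(v1) = 3, deg(v2) = 2, deg(v3) = 3, deg(v4) = 2.
L = D − A with rows/columns ordered (v0, v1, v2, v3, v4):
  [ 2, -1, -1,  0,  0]
  [-1,  3,  0, -1, -1]
  [-1,  0,  2, -1,  0]
  [ 0, -1, -1,  3, -1]
  [ 0, -1,  0, -1,  2]
Characteristic polynomial: det(λI − L) = λ(λ² − 5λ + 5)(λ² − 7λ + 11).
Roots: λ = 0; (λ² − 5λ + 5) = 0 ⇒ λ = (5 ± √5)/2 ≈ 1.382, 3.618; (λ² − 7λ + 11) = 0 ⇒ λ = (7 ± √5)/2 ≈ 2.382, 4.618.
(Check: the roots sum (with multiplicity) to 12, matching trace L = Σdeg = 2·6 = 12.)
Laplacian eigenvalues (increasing order): [0.0, 1.382, 2.382, 3.618, 4.618]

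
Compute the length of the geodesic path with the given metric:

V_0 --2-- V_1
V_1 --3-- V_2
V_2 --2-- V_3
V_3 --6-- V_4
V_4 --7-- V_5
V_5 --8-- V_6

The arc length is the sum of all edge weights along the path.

Arc length = 2 + 3 + 2 + 6 + 7 + 8 = 28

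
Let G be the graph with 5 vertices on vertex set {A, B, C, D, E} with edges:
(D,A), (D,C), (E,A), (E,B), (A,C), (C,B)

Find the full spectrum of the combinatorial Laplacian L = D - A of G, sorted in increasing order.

Degrees: deg(A) = 3, deg(B) = 2, deg(C) = 3, deg(D) = 2, deg(E) = 2.
L = D − A with rows/columns ordered (A, B, C, D, E):
  [ 3,  0, -1, -1, -1]
  [ 0,  2, -1,  0, -1]
  [-1, -1,  3, -1,  0]
  [-1,  0, -1,  2,  0]
  [-1, -1,  0,  0,  2]
Characteristic polynomial: det(λI − L) = λ(λ² − 5λ + 5)(λ² − 7λ + 11).
Roots: λ = 0; (λ² − 5λ + 5) = 0 ⇒ λ = (5 ± √5)/2 ≈ 1.382, 3.618; (λ² − 7λ + 11) = 0 ⇒ λ = (7 ± √5)/2 ≈ 2.382, 4.618.
(Check: the roots sum (with multiplicity) to 12, matching trace L = Σdeg = 2·6 = 12.)
Laplacian eigenvalues (increasing order): [0.0, 1.382, 2.382, 3.618, 4.618]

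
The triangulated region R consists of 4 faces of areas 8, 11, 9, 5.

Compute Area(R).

8 + 11 + 9 + 5 = 33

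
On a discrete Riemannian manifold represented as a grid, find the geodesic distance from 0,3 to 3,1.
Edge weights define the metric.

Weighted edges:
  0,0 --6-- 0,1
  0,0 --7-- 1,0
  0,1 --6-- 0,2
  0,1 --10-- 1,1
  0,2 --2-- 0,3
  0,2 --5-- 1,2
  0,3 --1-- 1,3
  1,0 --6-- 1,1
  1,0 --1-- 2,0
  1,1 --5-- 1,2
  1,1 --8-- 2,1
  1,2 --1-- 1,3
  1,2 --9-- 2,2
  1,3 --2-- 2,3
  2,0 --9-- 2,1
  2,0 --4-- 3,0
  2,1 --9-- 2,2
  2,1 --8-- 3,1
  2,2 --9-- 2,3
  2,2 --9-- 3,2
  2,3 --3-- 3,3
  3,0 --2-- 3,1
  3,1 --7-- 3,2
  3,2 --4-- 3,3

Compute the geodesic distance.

Shortest path: 0,3 → 1,3 → 2,3 → 3,3 → 3,2 → 3,1, total weight = 17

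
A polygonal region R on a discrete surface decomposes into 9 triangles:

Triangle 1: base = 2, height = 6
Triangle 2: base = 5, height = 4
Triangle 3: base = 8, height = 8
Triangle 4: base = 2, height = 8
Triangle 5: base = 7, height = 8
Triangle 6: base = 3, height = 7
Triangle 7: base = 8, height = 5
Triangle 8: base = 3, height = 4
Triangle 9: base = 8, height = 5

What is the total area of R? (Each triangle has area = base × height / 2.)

(1/2)×2×6 + (1/2)×5×4 + (1/2)×8×8 + (1/2)×2×8 + (1/2)×7×8 + (1/2)×3×7 + (1/2)×8×5 + (1/2)×3×4 + (1/2)×8×5 = 140.5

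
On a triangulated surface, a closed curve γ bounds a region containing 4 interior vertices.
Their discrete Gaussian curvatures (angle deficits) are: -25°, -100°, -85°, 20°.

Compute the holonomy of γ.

Holonomy = total enclosed curvature = (-25°) + (-100°) + (-85°) + 20° = -190°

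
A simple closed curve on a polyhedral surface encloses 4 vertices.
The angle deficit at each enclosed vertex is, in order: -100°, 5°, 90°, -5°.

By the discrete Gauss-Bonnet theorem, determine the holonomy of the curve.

Holonomy = total enclosed curvature = (-100°) + 5° + 90° + (-5°) = -10°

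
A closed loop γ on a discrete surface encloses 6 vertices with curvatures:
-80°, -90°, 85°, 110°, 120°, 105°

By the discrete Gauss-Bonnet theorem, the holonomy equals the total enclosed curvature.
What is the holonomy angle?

Holonomy = total enclosed curvature = (-80°) + (-90°) + 85° + 110° + 120° + 105° = 250°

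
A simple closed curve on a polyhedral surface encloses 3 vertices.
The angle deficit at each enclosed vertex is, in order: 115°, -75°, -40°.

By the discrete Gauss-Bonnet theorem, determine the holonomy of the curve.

Holonomy = total enclosed curvature = 115° + (-75°) + (-40°) = 0°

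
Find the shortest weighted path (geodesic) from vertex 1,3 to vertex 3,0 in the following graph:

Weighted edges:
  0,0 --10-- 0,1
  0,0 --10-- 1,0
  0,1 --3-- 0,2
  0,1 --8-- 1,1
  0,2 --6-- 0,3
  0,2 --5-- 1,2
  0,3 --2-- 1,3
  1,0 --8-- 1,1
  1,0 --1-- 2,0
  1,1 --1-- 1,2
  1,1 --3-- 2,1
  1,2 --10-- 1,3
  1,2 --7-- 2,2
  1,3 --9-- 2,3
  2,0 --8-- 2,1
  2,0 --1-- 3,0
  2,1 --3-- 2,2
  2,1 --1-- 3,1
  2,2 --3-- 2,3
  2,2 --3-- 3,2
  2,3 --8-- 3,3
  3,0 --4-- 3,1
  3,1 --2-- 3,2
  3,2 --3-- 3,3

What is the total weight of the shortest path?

Shortest path: 1,3 → 1,2 → 1,1 → 2,1 → 3,1 → 3,0, total weight = 19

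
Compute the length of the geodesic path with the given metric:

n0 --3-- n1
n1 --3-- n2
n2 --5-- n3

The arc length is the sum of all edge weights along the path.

Arc length = 3 + 3 + 5 = 11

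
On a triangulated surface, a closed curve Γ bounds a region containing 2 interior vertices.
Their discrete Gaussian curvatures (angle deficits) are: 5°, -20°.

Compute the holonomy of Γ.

Holonomy = total enclosed curvature = 5° + (-20°) = -15°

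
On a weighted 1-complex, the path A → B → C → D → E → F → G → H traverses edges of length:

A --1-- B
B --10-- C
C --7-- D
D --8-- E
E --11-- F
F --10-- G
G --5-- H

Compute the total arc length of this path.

Arc length = 1 + 10 + 7 + 8 + 11 + 10 + 5 = 52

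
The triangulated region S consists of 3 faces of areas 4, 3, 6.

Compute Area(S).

4 + 3 + 6 = 13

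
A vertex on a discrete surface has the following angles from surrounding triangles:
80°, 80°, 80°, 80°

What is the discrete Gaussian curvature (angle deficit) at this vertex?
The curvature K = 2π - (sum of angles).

Sum of angles = 320°. K = 360° - 320° = 40°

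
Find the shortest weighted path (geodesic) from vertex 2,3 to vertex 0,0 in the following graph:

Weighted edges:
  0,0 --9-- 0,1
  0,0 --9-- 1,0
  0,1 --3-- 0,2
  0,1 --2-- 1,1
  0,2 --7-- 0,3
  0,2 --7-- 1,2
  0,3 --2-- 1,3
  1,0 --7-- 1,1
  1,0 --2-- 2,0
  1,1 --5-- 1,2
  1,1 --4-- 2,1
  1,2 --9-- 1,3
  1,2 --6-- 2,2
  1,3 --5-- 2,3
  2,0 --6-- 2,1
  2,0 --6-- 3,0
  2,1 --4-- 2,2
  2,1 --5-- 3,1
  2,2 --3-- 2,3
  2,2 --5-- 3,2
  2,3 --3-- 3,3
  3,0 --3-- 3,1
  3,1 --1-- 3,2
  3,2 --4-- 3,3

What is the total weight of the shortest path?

Shortest path: 2,3 → 2,2 → 2,1 → 1,1 → 0,1 → 0,0, total weight = 22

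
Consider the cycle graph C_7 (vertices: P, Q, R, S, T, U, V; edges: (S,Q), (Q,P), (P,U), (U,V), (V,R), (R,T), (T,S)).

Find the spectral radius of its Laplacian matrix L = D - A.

The cycle graph C_n has Laplacian eigenvalues λ_k = 2 − 2cos(2πk/n), k = 0, 1, …, n−1. Here n = 7:
k=0: 2 − 2cos(0) = 0.0; k=1: 2 − 2cos(2π/7) = 0.753; k=2: 2 − 2cos(4π/7) = 2.445; k=3: 2 − 2cos(6π/7) = 3.8019; k=4: 2 − 2cos(8π/7) = 3.8019; k=5: 2 − 2cos(10π/7) = 2.445; k=6: 2 − 2cos(12π/7) = 0.753.
Laplacian eigenvalues: [0.0, 0.753, 0.753, 2.445, 2.445, 3.8019, 3.8019]. Largest eigenvalue (spectral radius) = 3.8019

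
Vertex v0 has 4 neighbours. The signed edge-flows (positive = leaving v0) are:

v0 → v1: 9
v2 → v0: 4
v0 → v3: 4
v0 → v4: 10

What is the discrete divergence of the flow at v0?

Divergence = sum of outgoing flows = 9 + (-4) + 4 + 10 = 19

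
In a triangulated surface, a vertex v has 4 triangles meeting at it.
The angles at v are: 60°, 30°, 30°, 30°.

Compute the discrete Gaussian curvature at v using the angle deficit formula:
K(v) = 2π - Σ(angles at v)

Sum of angles = 150°. K = 360° - 150° = 210° = 7π/6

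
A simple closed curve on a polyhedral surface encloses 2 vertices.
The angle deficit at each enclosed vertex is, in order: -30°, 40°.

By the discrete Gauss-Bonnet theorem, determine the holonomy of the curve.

Holonomy = total enclosed curvature = (-30°) + 40° = 10°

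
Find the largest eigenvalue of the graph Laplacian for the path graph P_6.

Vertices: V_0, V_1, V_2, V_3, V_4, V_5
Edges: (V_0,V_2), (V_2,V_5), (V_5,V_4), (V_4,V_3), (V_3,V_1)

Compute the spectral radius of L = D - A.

The path graph P_n has Laplacian eigenvalues λ_k = 2 − 2cos(kπ/n), k = 0, 1, …, n−1. Here n = 6:
k=0: 2 − 2cos(0) = 0.0; k=1: 2 − 2cos(π/6) = 0.2679; k=2: 2 − 2cos(π/3) = 1.0; k=3: 2 − 2cos(π/2) = 2.0; k=4: 2 − 2cos(2π/3) = 3.0; k=5: 2 − 2cos(5π/6) = 3.7321.
Laplacian eigenvalues: [0.0, 0.2679, 1.0, 2.0, 3.0, 3.7321]. Largest eigenvalue (spectral radius) = 3.7321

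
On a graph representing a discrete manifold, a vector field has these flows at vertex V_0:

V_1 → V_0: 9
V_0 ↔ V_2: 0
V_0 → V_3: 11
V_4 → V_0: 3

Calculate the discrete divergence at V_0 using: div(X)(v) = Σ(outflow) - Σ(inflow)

Divergence = sum of outgoing flows = (-9) + 0 + 11 + (-3) = -1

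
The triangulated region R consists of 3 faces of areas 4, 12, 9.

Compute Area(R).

4 + 12 + 9 = 25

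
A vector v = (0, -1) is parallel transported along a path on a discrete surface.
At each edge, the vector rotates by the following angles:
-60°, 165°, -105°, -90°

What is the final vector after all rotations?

Total rotation: (-60°) + 165° + (-105°) + (-90°) = -90°. Final vector: (-1, 0)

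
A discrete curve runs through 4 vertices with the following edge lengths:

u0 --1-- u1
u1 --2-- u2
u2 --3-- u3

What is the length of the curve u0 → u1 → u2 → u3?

Arc length = 1 + 2 + 3 = 6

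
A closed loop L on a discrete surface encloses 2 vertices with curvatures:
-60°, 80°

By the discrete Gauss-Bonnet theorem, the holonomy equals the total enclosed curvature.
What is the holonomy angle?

Holonomy = total enclosed curvature = (-60°) + 80° = 20°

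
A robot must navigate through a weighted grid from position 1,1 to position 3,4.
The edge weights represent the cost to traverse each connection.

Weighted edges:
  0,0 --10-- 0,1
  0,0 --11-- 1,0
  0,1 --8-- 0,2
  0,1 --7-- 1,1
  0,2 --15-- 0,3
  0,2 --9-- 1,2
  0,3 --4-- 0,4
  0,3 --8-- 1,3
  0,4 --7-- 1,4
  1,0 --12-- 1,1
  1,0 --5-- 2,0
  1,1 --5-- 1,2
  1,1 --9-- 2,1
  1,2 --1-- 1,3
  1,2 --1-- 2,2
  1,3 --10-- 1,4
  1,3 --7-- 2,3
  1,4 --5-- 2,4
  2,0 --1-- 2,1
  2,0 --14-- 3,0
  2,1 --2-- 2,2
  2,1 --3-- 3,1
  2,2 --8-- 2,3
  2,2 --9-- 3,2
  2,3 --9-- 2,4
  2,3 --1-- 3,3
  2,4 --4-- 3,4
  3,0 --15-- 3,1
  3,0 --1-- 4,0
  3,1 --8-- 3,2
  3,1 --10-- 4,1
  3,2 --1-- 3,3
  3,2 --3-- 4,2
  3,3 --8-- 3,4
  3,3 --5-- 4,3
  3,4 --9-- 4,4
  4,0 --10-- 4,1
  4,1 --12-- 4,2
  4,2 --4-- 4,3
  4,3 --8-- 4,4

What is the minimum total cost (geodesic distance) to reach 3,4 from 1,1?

Shortest path: 1,1 → 1,2 → 1,3 → 2,3 → 3,3 → 3,4, total weight = 22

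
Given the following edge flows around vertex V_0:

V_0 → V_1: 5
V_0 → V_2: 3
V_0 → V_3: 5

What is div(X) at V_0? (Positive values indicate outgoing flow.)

Divergence = sum of outgoing flows = 5 + 3 + 5 = 13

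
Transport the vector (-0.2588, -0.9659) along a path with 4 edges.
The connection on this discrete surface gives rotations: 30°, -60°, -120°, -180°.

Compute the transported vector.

Total rotation: 30° + (-60°) + (-120°) + (-180°) = -330° ≡ 30° (mod 360°). Final vector: (0.2588, -0.9659)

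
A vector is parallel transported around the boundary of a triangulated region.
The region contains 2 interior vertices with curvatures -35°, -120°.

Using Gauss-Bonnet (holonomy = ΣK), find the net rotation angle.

Holonomy = total enclosed curvature = (-35°) + (-120°) = -155°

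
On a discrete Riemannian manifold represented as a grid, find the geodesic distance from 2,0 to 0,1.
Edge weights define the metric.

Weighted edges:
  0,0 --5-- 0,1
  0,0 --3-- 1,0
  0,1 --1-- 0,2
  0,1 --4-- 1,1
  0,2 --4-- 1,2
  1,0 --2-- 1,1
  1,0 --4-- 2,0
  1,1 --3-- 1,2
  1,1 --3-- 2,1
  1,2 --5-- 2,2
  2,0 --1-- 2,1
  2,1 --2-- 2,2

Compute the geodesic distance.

Shortest path: 2,0 → 2,1 → 1,1 → 0,1, total weight = 8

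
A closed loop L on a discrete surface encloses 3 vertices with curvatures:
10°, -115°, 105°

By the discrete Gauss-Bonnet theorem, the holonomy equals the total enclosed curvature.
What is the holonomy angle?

Holonomy = total enclosed curvature = 10° + (-115°) + 105° = 0°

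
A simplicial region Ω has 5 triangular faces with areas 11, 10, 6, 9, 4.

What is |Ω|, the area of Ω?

11 + 10 + 6 + 9 + 4 = 40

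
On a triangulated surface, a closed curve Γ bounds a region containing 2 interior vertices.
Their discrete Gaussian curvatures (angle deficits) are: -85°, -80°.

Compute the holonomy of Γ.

Holonomy = total enclosed curvature = (-85°) + (-80°) = -165°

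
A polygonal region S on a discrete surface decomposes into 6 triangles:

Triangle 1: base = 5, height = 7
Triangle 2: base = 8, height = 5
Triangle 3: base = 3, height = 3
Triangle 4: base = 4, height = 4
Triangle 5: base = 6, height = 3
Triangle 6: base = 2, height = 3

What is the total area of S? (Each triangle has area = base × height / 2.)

(1/2)×5×7 + (1/2)×8×5 + (1/2)×3×3 + (1/2)×4×4 + (1/2)×6×3 + (1/2)×2×3 = 62.0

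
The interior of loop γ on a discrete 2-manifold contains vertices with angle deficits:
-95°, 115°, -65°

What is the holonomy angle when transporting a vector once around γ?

Holonomy = total enclosed curvature = (-95°) + 115° + (-65°) = -45°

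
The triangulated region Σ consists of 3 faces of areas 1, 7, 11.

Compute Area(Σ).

1 + 7 + 11 = 19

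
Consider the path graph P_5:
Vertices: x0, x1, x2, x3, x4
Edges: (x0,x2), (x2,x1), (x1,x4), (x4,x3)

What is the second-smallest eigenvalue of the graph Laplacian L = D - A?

The path graph P_n has Laplacian eigenvalues λ_k = 2 − 2cos(kπ/n), k = 0, 1, …, n−1. Here n = 5:
k=0: 2 − 2cos(0) = 0.0; k=1: 2 − 2cos(π/5) = 0.382; k=2: 2 − 2cos(2π/5) = 1.382; k=3: 2 − 2cos(3π/5) = 2.618; k=4: 2 − 2cos(4π/5) = 3.618.
Laplacian eigenvalues: [0.0, 0.382, 1.382, 2.618, 3.618]. Algebraic connectivity (smallest non-zero eigenvalue) = 0.382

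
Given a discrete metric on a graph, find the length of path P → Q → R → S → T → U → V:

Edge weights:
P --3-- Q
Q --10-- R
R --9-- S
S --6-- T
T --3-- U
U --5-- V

Arc length = 3 + 10 + 9 + 6 + 3 + 5 = 36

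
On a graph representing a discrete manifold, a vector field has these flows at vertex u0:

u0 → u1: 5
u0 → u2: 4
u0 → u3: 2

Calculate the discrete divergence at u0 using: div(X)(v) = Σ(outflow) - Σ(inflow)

Divergence = sum of outgoing flows = 5 + 4 + 2 = 11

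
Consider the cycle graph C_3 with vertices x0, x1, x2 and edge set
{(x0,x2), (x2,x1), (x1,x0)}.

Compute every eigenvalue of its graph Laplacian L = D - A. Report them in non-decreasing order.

The cycle graph C_n has Laplacian eigenvalues λ_k = 2 − 2cos(2πk/n), k = 0, 1, …, n−1. Here n = 3:
k=0: 2 − 2cos(0) = 0.0; k=1: 2 − 2cos(2π/3) = 3.0; k=2: 2 − 2cos(4π/3) = 3.0.
Laplacian eigenvalues (increasing order): [0.0, 3.0, 3.0]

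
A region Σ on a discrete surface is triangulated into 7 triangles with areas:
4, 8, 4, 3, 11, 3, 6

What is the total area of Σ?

4 + 8 + 4 + 3 + 11 + 3 + 6 = 39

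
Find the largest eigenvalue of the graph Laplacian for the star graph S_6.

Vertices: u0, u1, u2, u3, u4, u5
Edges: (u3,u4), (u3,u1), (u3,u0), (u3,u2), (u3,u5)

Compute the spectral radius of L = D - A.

The star S_6 is the complete bipartite graph K_{1,5} (one hub of degree 5, 5 leaves of degree 1). The Laplacian spectrum of K_{p,q} is 0, p (multiplicity q−1), q (multiplicity p−1), p+q. With p = 1, q = 5: 0 once, 1 with multiplicity 4, and 6 once. (Check: trace L = sum of degrees = 10 = 4·1 + 6.)
Laplacian eigenvalues: [0.0, 1.0, 1.0, 1.0, 1.0, 6.0]. Largest eigenvalue (spectral radius) = 6.0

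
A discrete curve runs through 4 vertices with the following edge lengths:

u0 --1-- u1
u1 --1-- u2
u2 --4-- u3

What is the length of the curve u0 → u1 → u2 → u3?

Arc length = 1 + 1 + 4 = 6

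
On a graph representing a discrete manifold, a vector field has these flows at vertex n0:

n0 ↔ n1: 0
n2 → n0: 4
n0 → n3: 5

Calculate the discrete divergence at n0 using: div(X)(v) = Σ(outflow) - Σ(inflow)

Divergence = sum of outgoing flows = 0 + (-4) + 5 = 1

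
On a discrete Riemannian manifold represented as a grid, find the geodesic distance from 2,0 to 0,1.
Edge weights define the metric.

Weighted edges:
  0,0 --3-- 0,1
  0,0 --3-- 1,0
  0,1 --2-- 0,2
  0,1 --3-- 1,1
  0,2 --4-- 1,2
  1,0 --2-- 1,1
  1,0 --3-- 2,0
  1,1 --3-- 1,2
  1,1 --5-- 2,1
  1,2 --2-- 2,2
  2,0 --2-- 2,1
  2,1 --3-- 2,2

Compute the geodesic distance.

Shortest path: 2,0 → 1,0 → 1,1 → 0,1, total weight = 8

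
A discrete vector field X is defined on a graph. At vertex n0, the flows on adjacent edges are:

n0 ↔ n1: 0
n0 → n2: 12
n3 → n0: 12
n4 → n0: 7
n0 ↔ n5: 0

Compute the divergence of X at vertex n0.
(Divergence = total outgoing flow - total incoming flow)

Divergence = sum of outgoing flows = 0 + 12 + (-12) + (-7) + 0 = -7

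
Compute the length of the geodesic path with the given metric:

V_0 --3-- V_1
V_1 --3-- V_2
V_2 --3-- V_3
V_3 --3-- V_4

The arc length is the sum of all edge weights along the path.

Arc length = 3 + 3 + 3 + 3 = 12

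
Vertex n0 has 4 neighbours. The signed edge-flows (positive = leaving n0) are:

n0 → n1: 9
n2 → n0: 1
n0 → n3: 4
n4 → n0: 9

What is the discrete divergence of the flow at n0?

Divergence = sum of outgoing flows = 9 + (-1) + 4 + (-9) = 3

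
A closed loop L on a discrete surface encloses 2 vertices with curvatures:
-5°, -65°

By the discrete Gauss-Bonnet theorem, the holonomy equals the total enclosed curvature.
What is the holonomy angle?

Holonomy = total enclosed curvature = (-5°) + (-65°) = -70°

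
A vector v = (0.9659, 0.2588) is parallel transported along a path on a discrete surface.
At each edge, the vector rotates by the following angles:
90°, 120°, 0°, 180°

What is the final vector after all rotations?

Total rotation: 90° + 120° + 0° + 180° = 390° ≡ 30° (mod 360°). Final vector: (0.7071, 0.7071)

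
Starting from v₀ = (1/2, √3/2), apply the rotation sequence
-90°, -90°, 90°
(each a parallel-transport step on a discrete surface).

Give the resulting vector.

Total rotation: (-90°) + (-90°) + 90° = -90°. Final vector: (0.8660, -0.5000)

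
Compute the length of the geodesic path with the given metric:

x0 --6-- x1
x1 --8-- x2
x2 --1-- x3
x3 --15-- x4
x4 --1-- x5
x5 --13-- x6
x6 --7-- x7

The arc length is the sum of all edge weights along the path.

Arc length = 6 + 8 + 1 + 15 + 1 + 13 + 7 = 51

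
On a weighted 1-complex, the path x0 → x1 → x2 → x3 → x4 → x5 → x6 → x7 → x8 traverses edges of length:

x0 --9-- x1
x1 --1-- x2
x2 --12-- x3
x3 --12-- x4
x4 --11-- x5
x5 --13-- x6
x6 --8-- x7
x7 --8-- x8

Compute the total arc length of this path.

Arc length = 9 + 1 + 12 + 12 + 11 + 13 + 8 + 8 = 74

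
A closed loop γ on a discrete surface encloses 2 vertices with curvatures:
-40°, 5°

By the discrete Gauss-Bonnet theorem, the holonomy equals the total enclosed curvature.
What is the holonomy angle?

Holonomy = total enclosed curvature = (-40°) + 5° = -35°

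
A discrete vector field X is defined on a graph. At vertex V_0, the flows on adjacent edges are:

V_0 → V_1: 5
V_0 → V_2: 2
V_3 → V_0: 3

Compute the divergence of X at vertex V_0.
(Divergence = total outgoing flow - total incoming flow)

Divergence = sum of outgoing flows = 5 + 2 + (-3) = 4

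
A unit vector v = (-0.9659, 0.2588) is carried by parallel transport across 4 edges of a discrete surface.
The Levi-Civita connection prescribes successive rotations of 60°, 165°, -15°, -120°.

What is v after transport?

Total rotation: 60° + 165° + (-15°) + (-120°) = 90°. Final vector: (-0.2588, -0.9659)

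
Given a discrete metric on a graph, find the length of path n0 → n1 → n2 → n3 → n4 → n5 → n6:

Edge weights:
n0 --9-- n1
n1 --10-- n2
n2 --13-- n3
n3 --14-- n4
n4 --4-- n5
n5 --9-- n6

Arc length = 9 + 10 + 13 + 14 + 4 + 9 = 59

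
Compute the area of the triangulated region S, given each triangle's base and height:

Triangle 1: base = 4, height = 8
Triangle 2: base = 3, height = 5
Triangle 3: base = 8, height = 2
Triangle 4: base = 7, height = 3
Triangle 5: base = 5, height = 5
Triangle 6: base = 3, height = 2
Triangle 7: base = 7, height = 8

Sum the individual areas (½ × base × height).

(1/2)×4×8 + (1/2)×3×5 + (1/2)×8×2 + (1/2)×7×3 + (1/2)×5×5 + (1/2)×3×2 + (1/2)×7×8 = 85.5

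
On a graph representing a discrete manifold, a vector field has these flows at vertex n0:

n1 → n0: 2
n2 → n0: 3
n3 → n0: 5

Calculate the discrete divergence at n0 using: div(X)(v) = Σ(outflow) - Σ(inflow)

Divergence = sum of outgoing flows = (-2) + (-3) + (-5) = -10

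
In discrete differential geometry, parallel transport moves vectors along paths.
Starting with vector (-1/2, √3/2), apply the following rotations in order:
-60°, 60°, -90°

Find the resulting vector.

Total rotation: (-60°) + 60° + (-90°) = -90°. Final vector: (0.8660, 0.5000)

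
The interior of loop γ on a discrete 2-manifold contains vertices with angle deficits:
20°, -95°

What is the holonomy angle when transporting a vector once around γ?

Holonomy = total enclosed curvature = 20° + (-95°) = -75°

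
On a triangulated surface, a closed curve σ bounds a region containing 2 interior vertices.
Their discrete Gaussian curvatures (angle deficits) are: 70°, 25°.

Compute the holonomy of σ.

Holonomy = total enclosed curvature = 70° + 25° = 95°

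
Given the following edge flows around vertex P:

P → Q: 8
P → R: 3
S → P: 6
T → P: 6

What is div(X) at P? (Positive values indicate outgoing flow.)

Divergence = sum of outgoing flows = 8 + 3 + (-6) + (-6) = -1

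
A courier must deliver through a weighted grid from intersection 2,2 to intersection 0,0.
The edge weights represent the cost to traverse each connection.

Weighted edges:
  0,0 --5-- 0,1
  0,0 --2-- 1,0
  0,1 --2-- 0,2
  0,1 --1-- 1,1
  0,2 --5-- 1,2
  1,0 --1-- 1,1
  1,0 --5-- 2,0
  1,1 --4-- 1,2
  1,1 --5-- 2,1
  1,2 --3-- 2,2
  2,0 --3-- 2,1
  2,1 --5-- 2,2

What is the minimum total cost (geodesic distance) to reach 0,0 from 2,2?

Shortest path: 2,2 → 1,2 → 1,1 → 1,0 → 0,0, total weight = 10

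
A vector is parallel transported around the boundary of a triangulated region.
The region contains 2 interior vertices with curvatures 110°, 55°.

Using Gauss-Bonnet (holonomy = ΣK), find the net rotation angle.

Holonomy = total enclosed curvature = 110° + 55° = 165°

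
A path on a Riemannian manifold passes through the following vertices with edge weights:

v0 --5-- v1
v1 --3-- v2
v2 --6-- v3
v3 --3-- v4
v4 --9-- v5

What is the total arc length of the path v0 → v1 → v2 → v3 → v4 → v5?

Arc length = 5 + 3 + 6 + 3 + 9 = 26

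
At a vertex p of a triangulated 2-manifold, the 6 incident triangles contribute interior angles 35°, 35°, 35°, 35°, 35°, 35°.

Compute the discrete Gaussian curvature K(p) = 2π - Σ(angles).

Sum of angles = 210°. K = 360° - 210° = 150°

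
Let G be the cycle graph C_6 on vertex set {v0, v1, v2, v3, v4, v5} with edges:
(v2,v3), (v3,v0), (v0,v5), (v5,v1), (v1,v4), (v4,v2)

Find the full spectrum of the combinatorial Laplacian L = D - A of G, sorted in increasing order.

The cycle graph C_n has Laplacian eigenvalues λ_k = 2 − 2cos(2πk/n), k = 0, 1, …, n−1. Here n = 6:
k=0: 2 − 2cos(0) = 0.0; k=1: 2 − 2cos(π/3) = 1.0; k=2: 2 − 2cos(2π/3) = 3.0; k=3: 2 − 2cos(π) = 4.0; k=4: 2 − 2cos(4π/3) = 3.0; k=5: 2 − 2cos(5π/3) = 1.0.
Laplacian eigenvalues (increasing order): [0.0, 1.0, 1.0, 3.0, 3.0, 4.0]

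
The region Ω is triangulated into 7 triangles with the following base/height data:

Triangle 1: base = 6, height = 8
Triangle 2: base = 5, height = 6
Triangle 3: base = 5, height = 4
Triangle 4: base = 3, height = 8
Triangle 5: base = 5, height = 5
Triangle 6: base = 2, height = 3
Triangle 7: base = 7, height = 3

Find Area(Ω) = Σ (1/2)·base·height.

(1/2)×6×8 + (1/2)×5×6 + (1/2)×5×4 + (1/2)×3×8 + (1/2)×5×5 + (1/2)×2×3 + (1/2)×7×3 = 87.0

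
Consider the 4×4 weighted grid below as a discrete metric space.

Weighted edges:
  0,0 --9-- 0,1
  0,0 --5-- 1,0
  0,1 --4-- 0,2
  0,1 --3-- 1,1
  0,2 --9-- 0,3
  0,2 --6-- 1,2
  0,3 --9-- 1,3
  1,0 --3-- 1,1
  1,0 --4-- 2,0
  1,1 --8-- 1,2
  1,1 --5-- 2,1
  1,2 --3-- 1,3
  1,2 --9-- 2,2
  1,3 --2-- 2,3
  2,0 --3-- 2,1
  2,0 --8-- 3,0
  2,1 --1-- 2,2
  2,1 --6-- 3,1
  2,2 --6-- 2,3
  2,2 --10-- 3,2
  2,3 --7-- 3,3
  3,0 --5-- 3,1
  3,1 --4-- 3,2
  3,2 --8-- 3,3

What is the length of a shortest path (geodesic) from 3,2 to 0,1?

Shortest path: 3,2 → 3,1 → 2,1 → 1,1 → 0,1, total weight = 18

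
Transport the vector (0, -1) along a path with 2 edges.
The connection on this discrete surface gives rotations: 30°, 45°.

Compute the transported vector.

Total rotation: 30° + 45° = 75°. Final vector: (0.9659, -0.2588)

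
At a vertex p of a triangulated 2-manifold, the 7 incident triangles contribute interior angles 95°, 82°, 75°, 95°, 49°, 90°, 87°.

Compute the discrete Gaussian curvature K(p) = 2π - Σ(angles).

Sum of angles = 573°. K = 360° - 573° = -213° = -71π/60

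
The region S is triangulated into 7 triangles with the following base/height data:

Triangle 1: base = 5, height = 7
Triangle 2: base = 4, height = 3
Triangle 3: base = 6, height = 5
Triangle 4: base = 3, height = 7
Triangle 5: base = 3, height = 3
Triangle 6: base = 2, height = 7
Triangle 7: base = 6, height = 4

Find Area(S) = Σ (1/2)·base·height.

(1/2)×5×7 + (1/2)×4×3 + (1/2)×6×5 + (1/2)×3×7 + (1/2)×3×3 + (1/2)×2×7 + (1/2)×6×4 = 72.5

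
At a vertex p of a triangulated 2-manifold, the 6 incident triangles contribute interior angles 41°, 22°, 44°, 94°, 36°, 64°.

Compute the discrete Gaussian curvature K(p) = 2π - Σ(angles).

Sum of angles = 301°. K = 360° - 301° = 59° = 59π/180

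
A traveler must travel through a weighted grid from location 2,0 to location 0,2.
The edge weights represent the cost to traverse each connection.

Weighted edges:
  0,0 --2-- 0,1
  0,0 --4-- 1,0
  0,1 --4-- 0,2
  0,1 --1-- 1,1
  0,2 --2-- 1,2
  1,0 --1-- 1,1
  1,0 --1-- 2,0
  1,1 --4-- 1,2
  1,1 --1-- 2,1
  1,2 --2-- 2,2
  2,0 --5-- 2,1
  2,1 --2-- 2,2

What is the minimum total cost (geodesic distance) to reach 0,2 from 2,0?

Shortest path: 2,0 → 1,0 → 1,1 → 0,1 → 0,2, total weight = 7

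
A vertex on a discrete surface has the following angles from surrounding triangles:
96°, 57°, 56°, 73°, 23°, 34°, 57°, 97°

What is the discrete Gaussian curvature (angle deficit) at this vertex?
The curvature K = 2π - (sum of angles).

Sum of angles = 493°. K = 360° - 493° = -133° = -133π/180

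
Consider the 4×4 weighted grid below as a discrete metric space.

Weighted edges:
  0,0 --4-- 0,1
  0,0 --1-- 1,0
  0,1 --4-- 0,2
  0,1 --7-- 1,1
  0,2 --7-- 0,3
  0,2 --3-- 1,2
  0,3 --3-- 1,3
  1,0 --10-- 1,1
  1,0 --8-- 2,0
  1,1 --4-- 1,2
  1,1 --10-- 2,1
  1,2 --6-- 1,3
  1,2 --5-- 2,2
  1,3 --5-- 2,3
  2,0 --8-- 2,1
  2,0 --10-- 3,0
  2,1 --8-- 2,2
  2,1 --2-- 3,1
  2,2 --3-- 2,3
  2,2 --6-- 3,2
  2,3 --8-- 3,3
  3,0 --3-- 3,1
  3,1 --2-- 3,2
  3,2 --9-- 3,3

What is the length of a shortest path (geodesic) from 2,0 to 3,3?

Shortest path: 2,0 → 2,1 → 3,1 → 3,2 → 3,3, total weight = 21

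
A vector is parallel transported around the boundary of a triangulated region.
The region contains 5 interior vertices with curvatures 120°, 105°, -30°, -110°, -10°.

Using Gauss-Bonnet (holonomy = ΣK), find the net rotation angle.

Holonomy = total enclosed curvature = 120° + 105° + (-30°) + (-110°) + (-10°) = 75°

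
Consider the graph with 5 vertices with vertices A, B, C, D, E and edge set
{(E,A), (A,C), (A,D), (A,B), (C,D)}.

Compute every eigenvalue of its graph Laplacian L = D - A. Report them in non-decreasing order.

Degrees: deg(A) = 4, deg(B) = 1, deg(C) = 2, deg(D) = 2, deg(E) = 1.
L = D − A with rows/columns ordered (A, B, C, D, E):
  [ 4, -1, -1, -1, -1]
  [-1,  1,  0,  0,  0]
  [-1,  0,  2, -1,  0]
  [-1,  0, -1,  2,  0]
  [-1,  0,  0,  0,  1]
Characteristic polynomial: det(λI − L) = λ(λ − 1)²(λ − 3)(λ − 5).
Roots: λ = 0; (λ − 1) = 0 ⇒ λ = 1 (multiplicity 2); (λ − 3) = 0 ⇒ λ = 3; (λ − 5) = 0 ⇒ λ = 5.
(Check: the roots sum (with multiplicity) to 10, matching trace L = Σdeg = 2·5 = 10.)
Laplacian eigenvalues (increasing order): [0.0, 1.0, 1.0, 3.0, 5.0]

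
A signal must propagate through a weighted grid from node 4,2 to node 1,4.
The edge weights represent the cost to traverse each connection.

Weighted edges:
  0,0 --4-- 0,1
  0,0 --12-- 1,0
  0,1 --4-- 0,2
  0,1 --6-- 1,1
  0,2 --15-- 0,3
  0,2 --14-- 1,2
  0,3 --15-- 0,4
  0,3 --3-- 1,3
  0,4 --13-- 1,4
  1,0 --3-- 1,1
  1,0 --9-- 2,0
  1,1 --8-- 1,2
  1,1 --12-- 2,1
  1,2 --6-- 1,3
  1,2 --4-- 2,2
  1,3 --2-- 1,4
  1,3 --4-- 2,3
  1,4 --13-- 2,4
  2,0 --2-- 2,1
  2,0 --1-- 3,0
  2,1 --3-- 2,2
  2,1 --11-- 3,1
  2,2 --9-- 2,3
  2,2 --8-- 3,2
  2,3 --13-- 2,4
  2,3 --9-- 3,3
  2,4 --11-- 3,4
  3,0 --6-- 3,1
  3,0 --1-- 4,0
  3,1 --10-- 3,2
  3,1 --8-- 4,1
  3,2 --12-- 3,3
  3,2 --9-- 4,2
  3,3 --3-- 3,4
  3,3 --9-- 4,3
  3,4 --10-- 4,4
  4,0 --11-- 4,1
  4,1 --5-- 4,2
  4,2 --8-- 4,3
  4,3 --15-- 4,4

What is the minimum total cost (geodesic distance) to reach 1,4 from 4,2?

Shortest path: 4,2 → 3,2 → 2,2 → 1,2 → 1,3 → 1,4, total weight = 29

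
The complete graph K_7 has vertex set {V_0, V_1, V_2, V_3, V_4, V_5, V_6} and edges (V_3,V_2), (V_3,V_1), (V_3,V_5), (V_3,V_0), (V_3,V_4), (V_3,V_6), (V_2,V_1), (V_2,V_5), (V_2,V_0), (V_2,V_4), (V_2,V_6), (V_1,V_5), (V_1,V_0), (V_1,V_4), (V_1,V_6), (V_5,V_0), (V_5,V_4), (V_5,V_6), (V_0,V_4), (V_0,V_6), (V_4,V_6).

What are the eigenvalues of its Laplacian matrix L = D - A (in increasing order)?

For the complete graph K_n, L = nI − J (J = all-ones matrix). J has eigenvalues n (once, eigenvector 𝟙) and 0 (multiplicity n−1), so L has eigenvalues 0 (once) and n (multiplicity n−1). Here n = 7: eigenvalue 0 once and 7 with multiplicity 6.
Laplacian eigenvalues (increasing order): [0.0, 7.0, 7.0, 7.0, 7.0, 7.0, 7.0]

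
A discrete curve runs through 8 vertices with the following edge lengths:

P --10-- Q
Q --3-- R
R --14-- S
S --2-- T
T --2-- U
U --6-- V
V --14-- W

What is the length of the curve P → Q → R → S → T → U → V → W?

Arc length = 10 + 3 + 14 + 2 + 2 + 6 + 14 = 51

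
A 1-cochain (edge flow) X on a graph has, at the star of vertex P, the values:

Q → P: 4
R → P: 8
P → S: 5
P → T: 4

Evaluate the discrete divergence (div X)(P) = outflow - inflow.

Divergence = sum of outgoing flows = (-4) + (-8) + 5 + 4 = -3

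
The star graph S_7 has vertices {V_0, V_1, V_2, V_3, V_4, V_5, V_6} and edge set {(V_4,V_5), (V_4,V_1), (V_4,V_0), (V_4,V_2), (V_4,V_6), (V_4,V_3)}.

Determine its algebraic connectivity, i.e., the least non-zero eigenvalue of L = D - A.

The star S_7 is the complete bipartite graph K_{1,6} (one hub of degree 6, 6 leaves of degree 1). The Laplacian spectrum of K_{p,q} is 0, p (multiplicity q−1), q (multiplicity p−1), p+q. With p = 1, q = 6: 0 once, 1 with multiplicity 5, and 7 once. (Check: trace L = sum of degrees = 12 = 5·1 + 7.)
Laplacian eigenvalues: [0.0, 1.0, 1.0, 1.0, 1.0, 1.0, 7.0]. Algebraic connectivity (smallest non-zero eigenvalue) = 1.0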